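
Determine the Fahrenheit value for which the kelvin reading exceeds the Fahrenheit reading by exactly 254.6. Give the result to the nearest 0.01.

Let F be the Fahrenheit reading. The kelvin reading is K = 5/9·F + 255.372.
Require K - F = 254.6: (-4/9)·F + 255.372 = 254.6.
F = (254.6 - 255.372) / (-4/9) = 1.74.

1.74°F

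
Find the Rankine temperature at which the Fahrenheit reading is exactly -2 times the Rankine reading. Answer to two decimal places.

153.22°R

Let R be the Rankine reading. The Fahrenheit reading is F = 1·R - 459.67.
Require F = -2·R: 1·R - 459.67 = -2·R.
(3)·R = 459.67  ⇒  R = 153.22.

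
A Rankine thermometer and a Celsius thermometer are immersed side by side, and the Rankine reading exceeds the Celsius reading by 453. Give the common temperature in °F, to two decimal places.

Let x be the Rankine reading; then the Celsius reading is 5/9·x - 273.15.
(5/9·x - 273.15) - x = -453  ⇒  (-4/9)·x = -179.85  ⇒  x = 404.6625°R.
In Celsius: (404.6625 - 491.67) × 5/9 = -48.3375°C.
In Fahrenheit: -48.3375 × 1.8 + 32 = -55.01°F.

-55.01°F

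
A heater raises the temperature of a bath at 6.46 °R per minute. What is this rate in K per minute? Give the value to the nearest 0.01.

The quantity depends on a temperature interval, so only the ratio of degree sizes applies; the offset between the scales is irrelevant.
A change of 1°R is a change of 5/9 K, so 6.46 × 5/9 = 3.59.

3.59 K/minute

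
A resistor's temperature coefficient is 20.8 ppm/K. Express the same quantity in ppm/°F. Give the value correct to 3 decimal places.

Since only a temperature interval is involved, the additive offset between the scales drops out.
A change of 1°F is a change of 5/9 K, so per °F the value is 20.8 × 5/9 = 11.556.

11.556 ppm/°F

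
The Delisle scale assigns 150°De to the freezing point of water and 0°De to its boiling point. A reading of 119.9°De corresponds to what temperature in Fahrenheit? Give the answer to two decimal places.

Linear interpolation between the fixed points: C = (119.9 - 150) × 100 / (0 - 150) = 20.0667°C.
Then 20.0667 × 1.8 + 32 = 68.12°F.

68.12°F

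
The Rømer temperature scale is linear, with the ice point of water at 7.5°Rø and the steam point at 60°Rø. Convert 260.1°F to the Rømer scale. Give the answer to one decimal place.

74.0°Rø

First in Celsius: (260.1 - 32) × 5/9 = 126.7222°C.
Linearly onto the Rømer scale: 7.5 + (126.7222 / 100) × (60 - 7.5) = 74.0°Rø.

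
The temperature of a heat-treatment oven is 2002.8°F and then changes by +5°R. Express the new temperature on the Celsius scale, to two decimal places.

1097.67°C

Initial temperature in Celsius: (2002.8 - 32) × 5/9 = 1094.8889°C.
The 5°R change is an interval, so only the factor 5/9 applies: +5 × 5/9 = +2.7778°C.
Final Celsius temperature: 1094.8889 + 2.7778 = 1097.6667°C.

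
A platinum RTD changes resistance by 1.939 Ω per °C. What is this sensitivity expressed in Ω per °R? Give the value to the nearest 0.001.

1.077 Ω per °R

Since only a temperature interval is involved, the additive offset between the scales drops out.
A change of 1°R is a change of 5/9°C, so per °R the value is 1.939 × 5/9 = 1.077.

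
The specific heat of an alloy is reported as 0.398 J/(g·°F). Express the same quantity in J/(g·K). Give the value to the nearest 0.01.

0.72 J/(g·K)

The quantity depends on a temperature interval, so only the ratio of degree sizes applies; the offset between the scales is irrelevant.
A change of 1 K is a change of 1.8°F, so per K the value is 0.398 × 1.8 = 0.72.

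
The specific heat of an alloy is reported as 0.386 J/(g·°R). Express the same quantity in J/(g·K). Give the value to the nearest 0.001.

0.695 J/(g·K)

The quantity depends on a temperature interval, so only the ratio of degree sizes applies; the offset between the scales is irrelevant.
A change of 1 K is a change of 1.8°R, so per K the value is 0.386 × 1.8 = 0.695.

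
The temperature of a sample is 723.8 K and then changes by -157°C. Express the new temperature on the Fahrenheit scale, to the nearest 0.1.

560.6°F

Initial temperature in Celsius: 723.8 - 273.15 = 450.6500°C.
Final Celsius temperature: 450.6500 - 157.0000 = 293.6500°C.
In Fahrenheit: 293.6500 × 1.8 + 32 = 560.6°F.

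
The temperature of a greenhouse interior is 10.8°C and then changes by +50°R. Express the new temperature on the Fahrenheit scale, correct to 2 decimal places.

The 50°R change is an interval, so only the factor 5/9 applies: +50 × 5/9 = +27.7778°C.
Final Celsius temperature: 10.8000 + 27.7778 = 38.5778°C.
In Fahrenheit: 38.5778 × 1.8 + 32 = 101.44°F.

101.44°F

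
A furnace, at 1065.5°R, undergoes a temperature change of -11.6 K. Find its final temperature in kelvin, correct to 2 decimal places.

Initial temperature in Celsius: (1065.5 - 491.67) × 5/9 = 318.7944°C.
The 11.6 K change is an interval; Kelvin and Celsius degrees are the same size, so ΔC = -11.6°C.
Final Celsius temperature: 318.7944 - 11.6000 = 307.1944°C.
In kelvin: 307.1944 + 273.15 = 580.34 K.

580.34 K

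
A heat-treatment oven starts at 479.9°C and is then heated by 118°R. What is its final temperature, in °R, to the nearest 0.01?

The 118°R change is an interval, so only the factor 5/9 applies: +118 × 5/9 = +65.5556°C.
Final Celsius temperature: 479.9000 + 65.5556 = 545.4556°C.
In Rankine: 545.4556 × 1.8 + 491.67 = 1473.49°R.

1473.49°R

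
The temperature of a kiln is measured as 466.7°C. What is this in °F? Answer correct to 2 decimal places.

872.06°F

In Fahrenheit: 466.7000 × 1.8 + 32 = 872.06°F.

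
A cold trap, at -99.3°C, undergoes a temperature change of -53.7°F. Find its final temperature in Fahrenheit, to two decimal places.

-200.44°F

The 53.7°F change is an interval, so only the factor 5/9 applies: -53.7 × 5/9 = -29.8333°C.
Final Celsius temperature: -99.3000 - 29.8333 = -129.1333°C.
In Fahrenheit: -129.1333 × 1.8 + 32 = -200.44°F.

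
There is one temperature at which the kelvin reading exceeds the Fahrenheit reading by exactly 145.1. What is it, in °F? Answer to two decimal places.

Let F be the Fahrenheit reading. The kelvin reading is K = 5/9·F + 255.372.
Require K - F = 145.1: (-4/9)·F + 255.372 = 145.1.
F = (145.1 - 255.372) / (-4/9) = 248.11.

248.11°F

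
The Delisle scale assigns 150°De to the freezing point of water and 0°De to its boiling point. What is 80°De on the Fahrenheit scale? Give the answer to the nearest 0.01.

116.00°F

Linear interpolation between the fixed points: C = (80 - 150) × 100 / (0 - 150) = 46.6667°C.
Then 46.6667 × 1.8 + 32 = 116.00°F.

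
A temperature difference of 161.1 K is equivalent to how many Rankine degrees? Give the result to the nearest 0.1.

An interval of 1 K corresponds to 1.8°R.
161.1 × 1.8 = 290.0.

290.0°R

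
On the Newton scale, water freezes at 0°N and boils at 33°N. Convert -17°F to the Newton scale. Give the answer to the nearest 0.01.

First in Celsius: (-17 - 32) × 5/9 = -27.2222°C.
Linearly onto the Newton scale: 0 + (-27.2222 / 100) × (33 - 0) = -8.98°N.

-8.98°N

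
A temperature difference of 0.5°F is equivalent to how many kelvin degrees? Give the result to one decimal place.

0.3 K

Only the scale ratio 5/9 matters for a change in temperature.
0.5 × 5/9 = 0.3.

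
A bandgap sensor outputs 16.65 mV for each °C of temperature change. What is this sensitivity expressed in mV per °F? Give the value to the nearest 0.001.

9.250 mV per °F

The quantity depends on a temperature interval, so only the ratio of degree sizes applies; the offset between the scales is irrelevant.
A change of 1°F is a change of 5/9°C, so per °F the value is 16.65 × 5/9 = 9.250.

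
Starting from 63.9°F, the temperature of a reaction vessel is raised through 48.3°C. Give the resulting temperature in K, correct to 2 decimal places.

Initial temperature in Celsius: (63.9 - 32) × 5/9 = 17.7222°C.
Final Celsius temperature: 17.7222 + 48.3000 = 66.0222°C.
In kelvin: 66.0222 + 273.15 = 339.17 K.

339.17 K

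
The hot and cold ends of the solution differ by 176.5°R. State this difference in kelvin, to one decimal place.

98.1 K

For a temperature interval the offset drops out; only the factor 5/9 applies.
176.5 × 5/9 = 98.1.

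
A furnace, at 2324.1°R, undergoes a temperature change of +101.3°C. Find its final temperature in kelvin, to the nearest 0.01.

Initial temperature in Celsius: (2324.1 - 491.67) × 5/9 = 1018.0167°C.
Final Celsius temperature: 1018.0167 + 101.3000 = 1119.3167°C.
In kelvin: 1119.3167 + 273.15 = 1392.47 K.

1392.47 K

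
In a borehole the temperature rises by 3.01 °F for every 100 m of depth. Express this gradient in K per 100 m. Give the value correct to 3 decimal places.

The quantity depends on a temperature interval, so only the ratio of degree sizes applies; the offset between the scales is irrelevant.
A change of 1°F is a change of 5/9 K, so 3.01 × 5/9 = 1.672.

1.672 K/100 m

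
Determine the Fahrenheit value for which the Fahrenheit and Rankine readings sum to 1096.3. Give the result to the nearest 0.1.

318.3°F

Let F be the Fahrenheit reading. The Rankine reading is R = 1·F + 459.67.
Require F + R = 1096.3: (2)·F + 459.67 = 1096.3.
F = (1096.3 - 459.67) / (2) = 318.3.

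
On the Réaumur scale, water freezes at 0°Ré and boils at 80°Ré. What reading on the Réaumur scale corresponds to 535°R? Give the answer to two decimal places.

19.26°Ré

First in Celsius: (535 - 491.67) × 5/9 = 24.0722°C.
Linearly onto the Réaumur scale: 0 + (24.0722 / 100) × (80 - 0) = 19.26°Ré.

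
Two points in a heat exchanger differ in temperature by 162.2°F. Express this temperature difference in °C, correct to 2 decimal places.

90.11°C

Only the scale ratio 5/9 matters for a change in temperature.
162.2 × 5/9 = 90.11.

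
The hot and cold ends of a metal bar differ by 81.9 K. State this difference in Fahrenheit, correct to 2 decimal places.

Only the scale ratio 1.8 matters for a change in temperature.
81.9 × 1.8 = 147.42.

147.42°F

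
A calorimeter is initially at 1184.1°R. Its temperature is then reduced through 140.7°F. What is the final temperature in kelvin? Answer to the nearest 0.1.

579.7 K

Initial temperature in Celsius: (1184.1 - 491.67) × 5/9 = 384.6833°C.
The 140.7°F change is an interval, so only the factor 5/9 applies: -140.7 × 5/9 = -78.1667°C.
Final Celsius temperature: 384.6833 - 78.1667 = 306.5167°C.
In kelvin: 306.5167 + 273.15 = 579.7 K.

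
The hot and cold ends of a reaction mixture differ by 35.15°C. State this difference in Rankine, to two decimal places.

For a temperature interval the offset drops out; only the factor 1.8 applies.
35.15 × 1.8 = 63.27.

63.27°R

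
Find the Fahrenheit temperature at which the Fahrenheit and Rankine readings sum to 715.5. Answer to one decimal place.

127.9°F

Let F be the Fahrenheit reading. The Rankine reading is R = 1·F + 459.67.
Require F + R = 715.5: (2)·F + 459.67 = 715.5.
F = (715.5 - 459.67) / (2) = 127.9.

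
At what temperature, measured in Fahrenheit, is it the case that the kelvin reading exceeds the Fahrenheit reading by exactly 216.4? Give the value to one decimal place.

87.7°F

Let F be the Fahrenheit reading. The kelvin reading is K = 5/9·F + 255.372.
Require K - F = 216.4: (-4/9)·F + 255.372 = 216.4.
F = (216.4 - 255.372) / (-4/9) = 87.7.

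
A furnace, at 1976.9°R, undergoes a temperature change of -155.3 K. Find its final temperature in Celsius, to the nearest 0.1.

669.8°C

Initial temperature in Celsius: (1976.9 - 491.67) × 5/9 = 825.1278°C.
The 155.3 K change is an interval; Kelvin and Celsius degrees are the same size, so ΔC = -155.3°C.
Final Celsius temperature: 825.1278 - 155.3000 = 669.8278°C.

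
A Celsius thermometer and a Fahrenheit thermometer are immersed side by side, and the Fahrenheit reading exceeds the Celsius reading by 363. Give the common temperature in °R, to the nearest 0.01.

1236.42°R

Let x be the Celsius reading; then the Fahrenheit reading is 1.8·x + 32.
(1.8·x + 32) - x = 363  ⇒  (0.8)·x = 331  ⇒  x = 413.7500°C.
In Rankine: 413.7500 × 1.8 + 491.67 = 1236.42°R.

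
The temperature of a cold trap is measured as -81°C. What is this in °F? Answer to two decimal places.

-113.80°F

In Fahrenheit: -81.0000 × 1.8 + 32 = -113.80°F.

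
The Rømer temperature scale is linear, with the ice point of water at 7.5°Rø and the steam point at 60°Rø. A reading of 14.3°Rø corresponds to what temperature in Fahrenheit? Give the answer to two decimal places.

55.31°F

Linear interpolation between the fixed points: C = (14.3 - 7.5) × 100 / (60 - 7.5) = 12.9524°C.
Then 12.9524 × 1.8 + 32 = 55.31°F.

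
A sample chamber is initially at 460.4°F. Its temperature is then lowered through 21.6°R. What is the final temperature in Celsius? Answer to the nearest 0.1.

226.0°C

Initial temperature in Celsius: (460.4 - 32) × 5/9 = 238.0000°C.
The 21.6°R change is an interval, so only the factor 5/9 applies: -21.6 × 5/9 = -12.0000°C.
Final Celsius temperature: 238.0000 - 12.0000 = 226.0000°C.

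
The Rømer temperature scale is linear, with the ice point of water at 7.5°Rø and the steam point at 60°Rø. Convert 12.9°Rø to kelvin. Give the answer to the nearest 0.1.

Linear interpolation between the fixed points: C = (12.9 - 7.5) × 100 / (60 - 7.5) = 10.2857°C.
Then 10.2857 + 273.15 = 283.4 K.

283.4 K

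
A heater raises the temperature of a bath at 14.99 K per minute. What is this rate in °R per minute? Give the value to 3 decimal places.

26.982 °R/minute

Since only a temperature interval is involved, the additive offset between the scales drops out.
A change of 1 K is a change of 1.8°R, so 14.99 × 1.8 = 26.982.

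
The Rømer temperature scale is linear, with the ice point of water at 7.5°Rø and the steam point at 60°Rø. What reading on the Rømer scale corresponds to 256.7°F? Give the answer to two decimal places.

First in Celsius: (256.7 - 32) × 5/9 = 124.8333°C.
Linearly onto the Rømer scale: 7.5 + (124.8333 / 100) × (60 - 7.5) = 73.04°Rø.

73.04°Rø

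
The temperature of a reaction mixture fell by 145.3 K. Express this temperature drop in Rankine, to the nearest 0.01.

261.54°R

Only the scale ratio 1.8 matters for a change in temperature.
145.3 × 1.8 = 261.54.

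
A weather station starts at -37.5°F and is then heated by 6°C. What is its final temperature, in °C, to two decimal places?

-32.61°C

Initial temperature in Celsius: (-37.5 - 32) × 5/9 = -38.6111°C.
Final Celsius temperature: -38.6111 + 6.0000 = -32.6111°C.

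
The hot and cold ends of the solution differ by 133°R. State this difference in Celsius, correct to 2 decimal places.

73.89°C

Only the scale ratio 5/9 matters for a change in temperature.
133 × 5/9 = 73.89.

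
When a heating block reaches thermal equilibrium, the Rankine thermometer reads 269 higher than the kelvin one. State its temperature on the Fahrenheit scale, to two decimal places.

145.58°F

Let x be the kelvin reading; then the Rankine reading is 1.8·x.
(1.8·x) - x = 269  ⇒  (0.8)·x = 269  ⇒  x = 336.2500 K.
In Celsius: 336.25 - 273.15 = 63.1000°C.
In Fahrenheit: 63.1000 × 1.8 + 32 = 145.58°F.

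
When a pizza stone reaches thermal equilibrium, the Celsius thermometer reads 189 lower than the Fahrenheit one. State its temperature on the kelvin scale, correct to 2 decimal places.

Let x be the Fahrenheit reading; then the Celsius reading is 5/9·x - 17.7778.
(5/9·x - 17.7778) - x = -189  ⇒  (-4/9)·x = -171.222  ⇒  x = 385.2500°F.
In Celsius: (385.25 - 32) × 5/9 = 196.2500°C.
In kelvin: 196.2500 + 273.15 = 469.40 K.

469.40 K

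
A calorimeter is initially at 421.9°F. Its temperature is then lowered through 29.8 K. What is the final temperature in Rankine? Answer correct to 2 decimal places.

Initial temperature in Celsius: (421.9 - 32) × 5/9 = 216.6111°C.
The 29.8 K change is an interval; Kelvin and Celsius degrees are the same size, so ΔC = -29.8°C.
Final Celsius temperature: 216.6111 - 29.8000 = 186.8111°C.
In Rankine: 186.8111 × 1.8 + 491.67 = 827.93°R.

827.93°R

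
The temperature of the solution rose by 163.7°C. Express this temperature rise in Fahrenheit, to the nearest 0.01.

294.66°F

An interval of 1°C corresponds to 1.8°F.
163.7 × 1.8 = 294.66.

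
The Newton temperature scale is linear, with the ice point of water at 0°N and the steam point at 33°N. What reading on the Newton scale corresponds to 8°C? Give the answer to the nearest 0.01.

2.64°N

Linearly onto the Newton scale: 0 + (8.0000 / 100) × (33 - 0) = 2.64°N.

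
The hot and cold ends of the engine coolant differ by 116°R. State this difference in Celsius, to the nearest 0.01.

Only the scale ratio 5/9 matters for a change in temperature.
116 × 5/9 = 64.44.

64.44°C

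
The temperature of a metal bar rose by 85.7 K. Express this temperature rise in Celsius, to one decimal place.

Kelvin and Celsius degrees are the same size, so the interval is unchanged: 85.7.

85.7°C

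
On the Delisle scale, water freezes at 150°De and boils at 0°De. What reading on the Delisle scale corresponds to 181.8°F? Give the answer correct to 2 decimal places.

25.17°De

First in Celsius: (181.8 - 32) × 5/9 = 83.2222°C.
Linearly onto the Delisle scale: 150 + (83.2222 / 100) × (0 - 150) = 25.17°De.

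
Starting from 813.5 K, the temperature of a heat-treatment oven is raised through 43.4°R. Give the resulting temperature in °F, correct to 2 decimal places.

Initial temperature in Celsius: 813.5 - 273.15 = 540.3500°C.
The 43.4°R change is an interval, so only the factor 5/9 applies: +43.4 × 5/9 = +24.1111°C.
Final Celsius temperature: 540.3500 + 24.1111 = 564.4611°C.
In Fahrenheit: 564.4611 × 1.8 + 32 = 1048.03°F.

1048.03°F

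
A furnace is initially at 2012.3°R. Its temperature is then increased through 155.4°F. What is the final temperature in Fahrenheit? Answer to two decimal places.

1708.03°F

Initial temperature in Celsius: (2012.3 - 491.67) × 5/9 = 844.7944°C.
The 155.4°F change is an interval, so only the factor 5/9 applies: +155.4 × 5/9 = +86.3333°C.
Final Celsius temperature: 844.7944 + 86.3333 = 931.1278°C.
In Fahrenheit: 931.1278 × 1.8 + 32 = 1708.03°F.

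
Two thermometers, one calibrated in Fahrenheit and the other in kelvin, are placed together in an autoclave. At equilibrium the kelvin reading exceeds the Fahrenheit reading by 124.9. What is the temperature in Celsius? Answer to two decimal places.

145.31°C

Let x be the Fahrenheit reading; then the kelvin reading is 5/9·x + 255.372.
(5/9·x + 255.372) - x = 124.9  ⇒  (-4/9)·x = -130.472  ⇒  x = 293.5625°F.
In Celsius: (293.5625 - 32) × 5/9 = 145.31°C.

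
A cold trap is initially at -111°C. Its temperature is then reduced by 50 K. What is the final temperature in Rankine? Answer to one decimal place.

The 50 K change is an interval; Kelvin and Celsius degrees are the same size, so ΔC = -50°C.
Final Celsius temperature: -111.0000 - 50.0000 = -161.0000°C.
In Rankine: -161.0000 × 1.8 + 491.67 = 201.9°R.

201.9°R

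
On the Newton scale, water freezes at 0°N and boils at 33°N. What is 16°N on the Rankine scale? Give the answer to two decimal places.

578.94°R

Linear interpolation between the fixed points: C = (16 - 0) × 100 / (33 - 0) = 48.4848°C.
Then 48.4848 × 1.8 + 491.67 = 578.94°R.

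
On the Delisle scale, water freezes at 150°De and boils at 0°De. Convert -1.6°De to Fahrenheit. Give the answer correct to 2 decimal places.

213.92°F

Linear interpolation between the fixed points: C = (-1.6 - 150) × 100 / (0 - 150) = 101.0667°C.
Then 101.0667 × 1.8 + 32 = 213.92°F.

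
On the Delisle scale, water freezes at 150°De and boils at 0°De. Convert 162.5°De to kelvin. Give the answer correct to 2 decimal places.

264.82 K

Linear interpolation between the fixed points: C = (162.5 - 150) × 100 / (0 - 150) = -8.3333°C.
Then -8.3333 + 273.15 = 264.82 K.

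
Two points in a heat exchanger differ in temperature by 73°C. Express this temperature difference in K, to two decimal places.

Celsius and kelvin degrees are the same size, so the interval is unchanged: 73.00.

73.00 K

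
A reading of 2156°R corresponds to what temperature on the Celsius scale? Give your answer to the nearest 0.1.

In Celsius: (2156 - 491.67) × 5/9 = 924.6278°C.

924.6°C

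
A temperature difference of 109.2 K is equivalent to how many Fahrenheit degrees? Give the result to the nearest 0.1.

For a temperature interval the offset drops out; only the factor 1.8 applies.
109.2 × 1.8 = 196.6.

196.6°F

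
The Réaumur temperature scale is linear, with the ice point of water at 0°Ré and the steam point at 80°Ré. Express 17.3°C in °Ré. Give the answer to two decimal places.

13.84°Ré

Linearly onto the Réaumur scale: 0 + (17.3000 / 100) × (80 - 0) = 13.84°Ré.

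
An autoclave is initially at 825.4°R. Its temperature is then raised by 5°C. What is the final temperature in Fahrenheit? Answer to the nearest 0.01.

374.73°F

Initial temperature in Celsius: (825.4 - 491.67) × 5/9 = 185.4056°C.
Final Celsius temperature: 185.4056 + 5.0000 = 190.4056°C.
In Fahrenheit: 190.4056 × 1.8 + 32 = 374.73°F.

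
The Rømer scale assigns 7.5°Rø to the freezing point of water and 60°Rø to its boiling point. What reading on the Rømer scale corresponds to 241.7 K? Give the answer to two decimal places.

First in Celsius: 241.7 - 273.15 = -31.4500°C.
Linearly onto the Rømer scale: 7.5 + (-31.4500 / 100) × (60 - 7.5) = -9.01°Rø.

-9.01°Rø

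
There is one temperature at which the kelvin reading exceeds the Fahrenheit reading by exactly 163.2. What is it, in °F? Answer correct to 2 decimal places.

Let F be the Fahrenheit reading. The kelvin reading is K = 5/9·F + 255.372.
Require K - F = 163.2: (-4/9)·F + 255.372 = 163.2.
F = (163.2 - 255.372) / (-4/9) = 207.39.

207.39°F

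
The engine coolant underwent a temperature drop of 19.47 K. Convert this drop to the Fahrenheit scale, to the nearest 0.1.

35.0°F

For a temperature interval the offset drops out; only the factor 1.8 applies.
19.47 × 1.8 = 35.0.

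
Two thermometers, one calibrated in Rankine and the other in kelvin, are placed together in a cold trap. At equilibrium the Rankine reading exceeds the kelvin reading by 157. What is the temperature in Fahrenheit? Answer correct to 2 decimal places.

-106.42°F

Let x be the Rankine reading; then the kelvin reading is 5/9·x.
(5/9·x) - x = -157  ⇒  (-4/9)·x = -157  ⇒  x = 353.2500°R.
In Celsius: (353.25 - 491.67) × 5/9 = -76.9000°C.
In Fahrenheit: -76.9000 × 1.8 + 32 = -106.42°F.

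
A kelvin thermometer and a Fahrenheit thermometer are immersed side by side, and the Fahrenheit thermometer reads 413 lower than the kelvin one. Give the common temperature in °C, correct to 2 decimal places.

Let x be the kelvin reading; then the Fahrenheit reading is 1.8·x - 459.67.
(1.8·x - 459.67) - x = -413  ⇒  (0.8)·x = 46.67  ⇒  x = 58.3375 K.
In Celsius: 58.3375 - 273.15 = -214.81°C.

-214.81°C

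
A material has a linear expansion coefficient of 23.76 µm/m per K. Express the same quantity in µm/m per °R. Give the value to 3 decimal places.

The quantity depends on a temperature interval, so only the ratio of degree sizes applies; the offset between the scales is irrelevant.
A change of 1°R is a change of 5/9 K, so per °R the value is 23.76 × 5/9 = 13.200.

13.200 µm/m per °R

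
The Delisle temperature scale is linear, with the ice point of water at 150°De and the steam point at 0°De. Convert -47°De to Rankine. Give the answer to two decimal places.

Linear interpolation between the fixed points: C = (-47 - 150) × 100 / (0 - 150) = 131.3333°C.
Then 131.3333 × 1.8 + 491.67 = 728.07°R.

728.07°R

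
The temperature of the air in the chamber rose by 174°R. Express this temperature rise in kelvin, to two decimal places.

96.67 K

Only the scale ratio 5/9 matters for a change in temperature.
174 × 5/9 = 96.67.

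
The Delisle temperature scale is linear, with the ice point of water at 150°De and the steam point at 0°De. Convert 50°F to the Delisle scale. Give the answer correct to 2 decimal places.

First in Celsius: (50 - 32) × 5/9 = 10.0000°C.
Linearly onto the Delisle scale: 150 + (10.0000 / 100) × (0 - 150) = 135.00°De.

135.00°De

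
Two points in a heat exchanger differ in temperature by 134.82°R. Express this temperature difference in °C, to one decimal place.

74.9°C

For a temperature interval the offset drops out; only the factor 5/9 applies.
134.82 × 5/9 = 74.9.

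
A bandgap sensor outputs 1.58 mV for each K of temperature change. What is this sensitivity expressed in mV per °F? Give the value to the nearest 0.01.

0.88 mV per °F

Since only a temperature interval is involved, the additive offset between the scales drops out.
A change of 1°F is a change of 5/9 K, so per °F the value is 1.58 × 5/9 = 0.88.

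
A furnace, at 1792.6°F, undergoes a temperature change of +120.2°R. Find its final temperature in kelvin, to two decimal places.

1318.04 K

Initial temperature in Celsius: (1792.6 - 32) × 5/9 = 978.1111°C.
The 120.2°R change is an interval, so only the factor 5/9 applies: +120.2 × 5/9 = +66.7778°C.
Final Celsius temperature: 978.1111 + 66.7778 = 1044.8889°C.
In kelvin: 1044.8889 + 273.15 = 1318.04 K.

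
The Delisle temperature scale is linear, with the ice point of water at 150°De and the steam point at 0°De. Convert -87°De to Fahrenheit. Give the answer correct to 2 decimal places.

316.40°F

Linear interpolation between the fixed points: C = (-87 - 150) × 100 / (0 - 150) = 158.0000°C.
Then 158.0000 × 1.8 + 32 = 316.40°F.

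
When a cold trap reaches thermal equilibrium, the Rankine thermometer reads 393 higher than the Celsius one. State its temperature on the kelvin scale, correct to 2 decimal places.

Let x be the Celsius reading; then the Rankine reading is 1.8·x + 491.67.
(1.8·x + 491.67) - x = 393  ⇒  (0.8)·x = -98.67  ⇒  x = -123.3375°C.
In kelvin: -123.3375 + 273.15 = 149.81 K.

149.81 K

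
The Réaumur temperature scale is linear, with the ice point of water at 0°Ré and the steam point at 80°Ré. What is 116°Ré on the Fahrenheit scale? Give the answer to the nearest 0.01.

293.00°F

Linear interpolation between the fixed points: C = (116 - 0) × 100 / (80 - 0) = 145.0000°C.
Then 145.0000 × 1.8 + 32 = 293.00°F.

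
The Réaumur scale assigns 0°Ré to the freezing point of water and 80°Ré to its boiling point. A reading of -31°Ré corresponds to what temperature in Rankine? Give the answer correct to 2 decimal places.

421.92°R

Linear interpolation between the fixed points: C = (-31 - 0) × 100 / (80 - 0) = -38.7500°C.
Then -38.7500 × 1.8 + 491.67 = 421.92°R.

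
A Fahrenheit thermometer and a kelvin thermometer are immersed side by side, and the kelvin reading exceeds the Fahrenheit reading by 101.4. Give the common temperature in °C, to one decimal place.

174.7°C

Let x be the Fahrenheit reading; then the kelvin reading is 5/9·x + 255.372.
(5/9·x + 255.372) - x = 101.4  ⇒  (-4/9)·x = -153.972  ⇒  x = 346.4375°F.
In Celsius: (346.4375 - 32) × 5/9 = 174.7°C.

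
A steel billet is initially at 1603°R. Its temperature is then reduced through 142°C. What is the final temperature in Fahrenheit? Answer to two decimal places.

887.73°F

Initial temperature in Celsius: (1603 - 491.67) × 5/9 = 617.4056°C.
Final Celsius temperature: 617.4056 - 142.0000 = 475.4056°C.
In Fahrenheit: 475.4056 × 1.8 + 32 = 887.73°F.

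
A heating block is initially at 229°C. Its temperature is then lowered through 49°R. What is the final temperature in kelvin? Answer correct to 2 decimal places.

The 49°R change is an interval, so only the factor 5/9 applies: -49 × 5/9 = -27.2222°C.
Final Celsius temperature: 229.0000 - 27.2222 = 201.7778°C.
In kelvin: 201.7778 + 273.15 = 474.93 K.

474.93 K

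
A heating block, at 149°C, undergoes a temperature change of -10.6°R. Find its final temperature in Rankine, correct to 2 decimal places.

The 10.6°R change is an interval, so only the factor 5/9 applies: -10.6 × 5/9 = -5.8889°C.
Final Celsius temperature: 149.0000 - 5.8889 = 143.1111°C.
In Rankine: 143.1111 × 1.8 + 491.67 = 749.27°R.

749.27°R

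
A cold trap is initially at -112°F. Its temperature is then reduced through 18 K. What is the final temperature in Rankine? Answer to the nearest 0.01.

Initial temperature in Celsius: (-112 - 32) × 5/9 = -80.0000°C.
The 18 K change is an interval; Kelvin and Celsius degrees are the same size, so ΔC = -18°C.
Final Celsius temperature: -80.0000 - 18.0000 = -98.0000°C.
In Rankine: -98.0000 × 1.8 + 491.67 = 315.27°R.

315.27°R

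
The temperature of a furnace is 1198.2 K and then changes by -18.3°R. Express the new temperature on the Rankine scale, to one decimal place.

Initial temperature in Celsius: 1198.2 - 273.15 = 925.0500°C.
The 18.3°R change is an interval, so only the factor 5/9 applies: -18.3 × 5/9 = -10.1667°C.
Final Celsius temperature: 925.0500 - 10.1667 = 914.8833°C.
In Rankine: 914.8833 × 1.8 + 491.67 = 2138.5°R.

2138.5°R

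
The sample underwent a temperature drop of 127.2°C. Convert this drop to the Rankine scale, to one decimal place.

For a temperature interval the offset drops out; only the factor 1.8 applies.
127.2 × 1.8 = 229.0.

229.0°R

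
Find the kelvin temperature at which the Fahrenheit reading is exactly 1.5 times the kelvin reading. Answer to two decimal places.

Let K be the kelvin reading. The Fahrenheit reading is F = 1.8·K - 459.67.
Require F = 1.5·K: 1.8·K - 459.67 = 1.5·K.
(0.3)·K = 459.67  ⇒  K = 1532.23.

1532.23 K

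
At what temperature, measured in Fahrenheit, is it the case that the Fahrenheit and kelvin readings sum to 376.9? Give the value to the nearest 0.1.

78.1°F

Let F be the Fahrenheit reading. The kelvin reading is K = 5/9·F + 255.372.
Require F + K = 376.9: (14/9)·F + 255.372 = 376.9.
F = (376.9 - 255.372) / (14/9) = 78.1.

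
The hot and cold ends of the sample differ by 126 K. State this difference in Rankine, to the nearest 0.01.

226.80°R

Only the scale ratio 1.8 matters for a change in temperature.
126 × 1.8 = 226.80.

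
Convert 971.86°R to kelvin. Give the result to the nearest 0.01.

539.92 K

In Celsius: (971.86 - 491.67) × 5/9 = 266.7722°C.
In kelvin: 266.7722 + 273.15 = 539.92 K.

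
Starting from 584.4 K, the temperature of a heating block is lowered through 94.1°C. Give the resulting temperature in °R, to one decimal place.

882.5°R

Initial temperature in Celsius: 584.4 - 273.15 = 311.2500°C.
Final Celsius temperature: 311.2500 - 94.1000 = 217.1500°C.
In Rankine: 217.1500 × 1.8 + 491.67 = 882.5°R.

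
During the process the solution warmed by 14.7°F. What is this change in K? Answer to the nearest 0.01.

For a temperature interval the offset drops out; only the factor 5/9 applies.
14.7 × 5/9 = 8.17.

8.17 K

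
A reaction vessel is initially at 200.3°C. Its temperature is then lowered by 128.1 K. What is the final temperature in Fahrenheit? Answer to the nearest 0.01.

The 128.1 K change is an interval; Kelvin and Celsius degrees are the same size, so ΔC = -128.1°C.
Final Celsius temperature: 200.3000 - 128.1000 = 72.2000°C.
In Fahrenheit: 72.2000 × 1.8 + 32 = 161.96°F.

161.96°F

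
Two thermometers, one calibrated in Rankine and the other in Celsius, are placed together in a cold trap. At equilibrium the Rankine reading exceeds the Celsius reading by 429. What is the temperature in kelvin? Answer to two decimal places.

194.81 K

Let x be the Rankine reading; then the Celsius reading is 5/9·x - 273.15.
(5/9·x - 273.15) - x = -429  ⇒  (-4/9)·x = -155.85  ⇒  x = 350.6625°R.
In Celsius: (350.6625 - 491.67) × 5/9 = -78.3375°C.
In kelvin: -78.3375 + 273.15 = 194.81 K.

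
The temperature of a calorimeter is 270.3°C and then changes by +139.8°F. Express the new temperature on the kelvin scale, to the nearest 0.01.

621.12 K

The 139.8°F change is an interval, so only the factor 5/9 applies: +139.8 × 5/9 = +77.6667°C.
Final Celsius temperature: 270.3000 + 77.6667 = 347.9667°C.
In kelvin: 347.9667 + 273.15 = 621.12 K.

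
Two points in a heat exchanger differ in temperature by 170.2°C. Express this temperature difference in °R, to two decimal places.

For a temperature interval the offset drops out; only the factor 1.8 applies.
170.2 × 1.8 = 306.36.

306.36°R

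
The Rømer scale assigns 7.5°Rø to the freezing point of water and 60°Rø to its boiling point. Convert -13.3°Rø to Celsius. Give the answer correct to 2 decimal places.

-39.62°C

Linear interpolation between the fixed points: C = (-13.3 - 7.5) × 100 / (60 - 7.5) = -39.6190°C.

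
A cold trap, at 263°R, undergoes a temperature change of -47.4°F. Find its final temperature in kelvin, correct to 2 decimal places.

Initial temperature in Celsius: (263 - 491.67) × 5/9 = -127.0389°C.
The 47.4°F change is an interval, so only the factor 5/9 applies: -47.4 × 5/9 = -26.3333°C.
Final Celsius temperature: -127.0389 - 26.3333 = -153.3722°C.
In kelvin: -153.3722 + 273.15 = 119.78 K.

119.78 K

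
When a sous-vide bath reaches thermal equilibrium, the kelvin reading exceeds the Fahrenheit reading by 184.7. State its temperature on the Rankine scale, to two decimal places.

618.68°R

Let x be the kelvin reading; then the Fahrenheit reading is 1.8·x - 459.67.
(1.8·x - 459.67) - x = -184.7  ⇒  (0.8)·x = 274.97  ⇒  x = 343.7125 K.
In Celsius: 343.7125 - 273.15 = 70.5625°C.
In Rankine: 70.5625 × 1.8 + 491.67 = 618.68°R.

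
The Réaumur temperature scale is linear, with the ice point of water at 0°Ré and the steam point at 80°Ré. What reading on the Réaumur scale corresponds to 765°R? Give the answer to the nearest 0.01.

121.48°Ré

First in Celsius: (765 - 491.67) × 5/9 = 151.8500°C.
Linearly onto the Réaumur scale: 0 + (151.8500 / 100) × (80 - 0) = 121.48°Ré.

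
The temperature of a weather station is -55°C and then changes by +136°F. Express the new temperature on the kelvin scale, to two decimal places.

293.71 K

The 136°F change is an interval, so only the factor 5/9 applies: +136 × 5/9 = +75.5556°C.
Final Celsius temperature: -55.0000 + 75.5556 = 20.5556°C.
In kelvin: 20.5556 + 273.15 = 293.71 K.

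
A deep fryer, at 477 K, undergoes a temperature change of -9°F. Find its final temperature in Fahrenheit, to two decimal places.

389.93°F

Initial temperature in Celsius: 477 - 273.15 = 203.8500°C.
The 9°F change is an interval, so only the factor 5/9 applies: -9 × 5/9 = -5.0000°C.
Final Celsius temperature: 203.8500 - 5.0000 = 198.8500°C.
In Fahrenheit: 198.8500 × 1.8 + 32 = 389.93°F.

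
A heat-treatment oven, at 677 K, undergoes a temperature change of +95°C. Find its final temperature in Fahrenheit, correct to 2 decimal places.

Initial temperature in Celsius: 677 - 273.15 = 403.8500°C.
Final Celsius temperature: 403.8500 + 95.0000 = 498.8500°C.
In Fahrenheit: 498.8500 × 1.8 + 32 = 929.93°F.

929.93°F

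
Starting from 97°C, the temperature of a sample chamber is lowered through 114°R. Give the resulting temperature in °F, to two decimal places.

The 114°R change is an interval, so only the factor 5/9 applies: -114 × 5/9 = -63.3333°C.
Final Celsius temperature: 97.0000 - 63.3333 = 33.6667°C.
In Fahrenheit: 33.6667 × 1.8 + 32 = 92.60°F.

92.60°F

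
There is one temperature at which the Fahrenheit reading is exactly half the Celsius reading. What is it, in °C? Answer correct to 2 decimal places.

Let C be the Celsius reading. The Fahrenheit reading is F = 1.8·C + 32.
Require F = 0.5·C: 1.8·C + 32 = 0.5·C.
(1.3)·C = -32  ⇒  C = -24.62.

-24.62°C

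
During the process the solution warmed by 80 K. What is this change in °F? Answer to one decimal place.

Only the scale ratio 1.8 matters for a change in temperature.
80 × 1.8 = 144.0.

144.0°F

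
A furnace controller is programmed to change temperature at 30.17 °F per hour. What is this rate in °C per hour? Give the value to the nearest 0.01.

Since only a temperature interval is involved, the additive offset between the scales drops out.
A change of 1°F is a change of 5/9°C, so 30.17 × 5/9 = 16.76.

16.76 °C/hour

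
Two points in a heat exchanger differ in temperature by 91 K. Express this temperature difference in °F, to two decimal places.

163.80°F

Only the scale ratio 1.8 matters for a change in temperature.
91 × 1.8 = 163.80.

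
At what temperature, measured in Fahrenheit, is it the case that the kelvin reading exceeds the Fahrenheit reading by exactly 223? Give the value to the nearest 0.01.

Let F be the Fahrenheit reading. The kelvin reading is K = 5/9·F + 255.372.
Require K - F = 223: (-4/9)·F + 255.372 = 223.
F = (223 - 255.372) / (-4/9) = 72.84.

72.84°F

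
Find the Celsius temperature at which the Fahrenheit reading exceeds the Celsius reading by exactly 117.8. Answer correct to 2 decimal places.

Let C be the Celsius reading. The Fahrenheit reading is F = 1.8·C + 32.
Require F - C = 117.8: (0.8)·C + 32 = 117.8.
C = (117.8 - 32) / (0.8) = 107.25.

107.25°C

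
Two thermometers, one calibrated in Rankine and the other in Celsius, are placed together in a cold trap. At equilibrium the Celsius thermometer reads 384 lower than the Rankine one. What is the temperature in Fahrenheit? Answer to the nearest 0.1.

-210.3°F

Let x be the Rankine reading; then the Celsius reading is 5/9·x - 273.15.
(5/9·x - 273.15) - x = -384  ⇒  (-4/9)·x = -110.85  ⇒  x = 249.4125°R.
In Celsius: (249.4125 - 491.67) × 5/9 = -134.5875°C.
In Fahrenheit: -134.5875 × 1.8 + 32 = -210.3°F.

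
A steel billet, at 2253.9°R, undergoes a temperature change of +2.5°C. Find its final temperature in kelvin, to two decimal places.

1254.67 K

Initial temperature in Celsius: (2253.9 - 491.67) × 5/9 = 979.0167°C.
Final Celsius temperature: 979.0167 + 2.5000 = 981.5167°C.
In kelvin: 981.5167 + 273.15 = 1254.67 K.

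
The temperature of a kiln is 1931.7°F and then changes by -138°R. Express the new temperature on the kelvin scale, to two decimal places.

1251.87 K

Initial temperature in Celsius: (1931.7 - 32) × 5/9 = 1055.3889°C.
The 138°R change is an interval, so only the factor 5/9 applies: -138 × 5/9 = -76.6667°C.
Final Celsius temperature: 1055.3889 - 76.6667 = 978.7222°C.
In kelvin: 978.7222 + 273.15 = 1251.87 K.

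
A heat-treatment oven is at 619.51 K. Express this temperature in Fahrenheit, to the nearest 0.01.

655.45°F

In Celsius: 619.51 - 273.15 = 346.3600°C.
In Fahrenheit: 346.3600 × 1.8 + 32 = 655.45°F.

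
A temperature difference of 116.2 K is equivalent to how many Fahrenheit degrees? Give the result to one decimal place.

209.2°F

For a temperature interval the offset drops out; only the factor 1.8 applies.
116.2 × 1.8 = 209.2.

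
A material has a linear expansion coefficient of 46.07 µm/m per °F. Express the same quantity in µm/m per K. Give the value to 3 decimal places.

82.926 µm/m per K

Since only a temperature interval is involved, the additive offset between the scales drops out.
A change of 1 K is a change of 1.8°F, so per K the value is 46.07 × 1.8 = 82.926.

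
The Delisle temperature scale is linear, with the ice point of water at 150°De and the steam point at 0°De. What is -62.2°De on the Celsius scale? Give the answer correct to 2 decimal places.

141.47°C

Linear interpolation between the fixed points: C = (-62.2 - 150) × 100 / (0 - 150) = 141.4667°C.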